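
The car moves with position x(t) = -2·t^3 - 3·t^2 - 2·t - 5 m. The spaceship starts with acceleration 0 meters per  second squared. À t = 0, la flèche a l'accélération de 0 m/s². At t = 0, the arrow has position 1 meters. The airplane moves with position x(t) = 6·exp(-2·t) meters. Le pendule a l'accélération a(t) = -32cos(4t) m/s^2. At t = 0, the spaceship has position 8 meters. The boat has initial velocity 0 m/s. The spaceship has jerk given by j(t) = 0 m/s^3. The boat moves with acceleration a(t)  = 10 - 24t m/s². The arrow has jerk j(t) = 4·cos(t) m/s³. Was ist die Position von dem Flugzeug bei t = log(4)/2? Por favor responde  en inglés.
We have position x(t) = 6·exp(-2·t). Substituting t = log(4)/2: x(log(4)/2) = 3/2.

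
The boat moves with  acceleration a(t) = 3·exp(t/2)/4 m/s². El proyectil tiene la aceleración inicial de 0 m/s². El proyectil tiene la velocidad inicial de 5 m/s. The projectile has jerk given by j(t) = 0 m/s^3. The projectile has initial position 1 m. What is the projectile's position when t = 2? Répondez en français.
Nous devons trouver l'intégrale de notre équation du jerk j(t) = 0 3 fois. En prenant ∫j(t)dt et en appliquant a(0) = 0, nous trouvons a(t) = 0. En intégrant l'accélération et en utilisant la condition initiale v(0) = 5, nous obtenons v(t) = 5. En intégrant la vitesse et en utilisant la condition initiale x(0) = 1, nous obtenons x(t) = 5·t + 1. En utilisant x(t) = 5·t + 1 et en substituant t = 2, nous trouvons x = 11.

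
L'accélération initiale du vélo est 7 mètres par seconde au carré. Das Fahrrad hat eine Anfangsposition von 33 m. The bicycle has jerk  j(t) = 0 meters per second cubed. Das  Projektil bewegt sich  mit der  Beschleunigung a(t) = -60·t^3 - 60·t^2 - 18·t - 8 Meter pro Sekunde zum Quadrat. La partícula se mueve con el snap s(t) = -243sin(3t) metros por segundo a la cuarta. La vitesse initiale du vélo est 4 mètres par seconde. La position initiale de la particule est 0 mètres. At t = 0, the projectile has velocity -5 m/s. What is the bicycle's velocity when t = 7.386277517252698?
We must find the antiderivative of our jerk equation j(t) = 0 2 times. The integral of jerk, with a(0) = 7, gives acceleration: a(t) = 7. Integrating acceleration and using the initial condition v(0) = 4, we get v(t) = 7·t + 4. We have velocity v(t) = 7·t + 4. Substituting t = 7.386277517252698: v(7.386277517252698) = 55.7039426207689.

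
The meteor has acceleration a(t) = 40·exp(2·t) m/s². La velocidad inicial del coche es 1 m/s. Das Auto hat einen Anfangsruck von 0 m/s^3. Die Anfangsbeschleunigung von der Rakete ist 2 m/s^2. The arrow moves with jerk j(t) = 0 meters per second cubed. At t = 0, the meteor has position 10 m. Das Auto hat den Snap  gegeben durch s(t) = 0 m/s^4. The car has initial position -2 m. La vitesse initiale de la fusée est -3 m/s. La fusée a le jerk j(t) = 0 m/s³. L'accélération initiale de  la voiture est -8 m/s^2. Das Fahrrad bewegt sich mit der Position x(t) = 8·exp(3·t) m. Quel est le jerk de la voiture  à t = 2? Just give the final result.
La réponse est 0.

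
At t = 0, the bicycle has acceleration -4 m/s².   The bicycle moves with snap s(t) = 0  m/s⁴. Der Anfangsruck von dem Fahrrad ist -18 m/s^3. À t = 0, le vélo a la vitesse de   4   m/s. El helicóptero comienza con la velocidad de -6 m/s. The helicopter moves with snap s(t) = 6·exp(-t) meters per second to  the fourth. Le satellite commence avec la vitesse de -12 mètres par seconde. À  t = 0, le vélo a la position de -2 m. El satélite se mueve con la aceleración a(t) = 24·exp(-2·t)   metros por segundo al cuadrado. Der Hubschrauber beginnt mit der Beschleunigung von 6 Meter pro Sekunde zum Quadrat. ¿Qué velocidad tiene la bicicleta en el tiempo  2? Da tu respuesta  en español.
Partiendo del snap s(t) = 0, tomamos 3 integrales. Integrando el snap y usando la condición inicial j(0) = -18, obtenemos j(t) = -18. La antiderivada de la sacudida, con a(0) = -4, da la aceleración: a(t) = -18·t - 4. La antiderivada de la aceleración, con v(0) = 4, da la velocidad: v(t) = -9·t^2 - 4·t + 4. De la ecuación de la velocidad v(t) = -9·t^2 - 4·t + 4, sustituimos t = 2 para obtener v = -40.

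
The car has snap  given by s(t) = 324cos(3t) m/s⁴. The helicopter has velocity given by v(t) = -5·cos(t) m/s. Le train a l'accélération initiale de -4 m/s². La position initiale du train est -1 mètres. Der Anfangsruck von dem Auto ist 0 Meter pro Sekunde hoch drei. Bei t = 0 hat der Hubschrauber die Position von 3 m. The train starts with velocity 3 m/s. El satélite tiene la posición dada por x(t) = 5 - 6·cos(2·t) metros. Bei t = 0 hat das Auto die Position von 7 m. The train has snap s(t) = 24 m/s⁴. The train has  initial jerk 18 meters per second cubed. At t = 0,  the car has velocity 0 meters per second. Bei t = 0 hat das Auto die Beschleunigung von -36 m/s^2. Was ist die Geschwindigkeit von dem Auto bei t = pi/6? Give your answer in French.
Nous devons intégrer notre équation du snap s(t) = 324·cos(3·t) 3 fois. En prenant ∫s(t)dt et en appliquant j(0) = 0, nous trouvons j(t) = 108·sin(3·t). L'intégrale du jerk est l'accélération. En utilisant a(0) = -36, nous obtenons a(t) = -36·cos(3·t). En intégrant l'accélération et en utilisant la condition initiale v(0) = 0, nous obtenons v(t) = -12·sin(3·t). De l'équation de la vitesse v(t) = -12·sin(3·t), nous substituons t = pi/6 pour obtenir v = -12.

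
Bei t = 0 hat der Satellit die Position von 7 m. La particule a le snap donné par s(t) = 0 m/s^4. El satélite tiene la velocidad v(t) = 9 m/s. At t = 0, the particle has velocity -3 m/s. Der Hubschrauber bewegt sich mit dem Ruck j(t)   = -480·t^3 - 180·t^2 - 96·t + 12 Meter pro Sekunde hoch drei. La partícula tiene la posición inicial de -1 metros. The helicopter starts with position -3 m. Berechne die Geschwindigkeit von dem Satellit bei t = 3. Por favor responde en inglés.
Using v(t) = 9 and substituting t = 3, we find v = 9.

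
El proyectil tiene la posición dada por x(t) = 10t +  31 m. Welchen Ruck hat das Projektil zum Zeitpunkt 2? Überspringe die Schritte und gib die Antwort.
Der Ruck bei t = 2 ist j = 0.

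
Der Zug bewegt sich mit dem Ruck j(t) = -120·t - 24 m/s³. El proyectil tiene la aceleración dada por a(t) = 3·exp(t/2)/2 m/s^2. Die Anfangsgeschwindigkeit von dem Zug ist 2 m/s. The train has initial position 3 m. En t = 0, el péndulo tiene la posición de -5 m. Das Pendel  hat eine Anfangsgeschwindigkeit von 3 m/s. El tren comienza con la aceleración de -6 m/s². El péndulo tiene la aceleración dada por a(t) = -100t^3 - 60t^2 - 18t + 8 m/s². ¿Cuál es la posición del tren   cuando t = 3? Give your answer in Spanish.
Necesitamos integrar nuestra ecuación de la sacudida j(t) = -120·t - 24 3 veces. Tomando ∫j(t)dt y aplicando a(0) = -6, encontramos a(t) = -60·t^2 - 24·t - 6. La integral de la aceleración, con v(0) = 2, da la velocidad: v(t) = -20·t^3 - 12·t^2 - 6·t + 2. La antiderivada de la velocidad, con x(0) = 3, da la posición: x(t) = -5·t^4 - 4·t^3 - 3·t^2 + 2·t + 3. Usando x(t) = -5·t^4 - 4·t^3 - 3·t^2 + 2·t + 3 y sustituyendo t = 3, encontramos x = -531.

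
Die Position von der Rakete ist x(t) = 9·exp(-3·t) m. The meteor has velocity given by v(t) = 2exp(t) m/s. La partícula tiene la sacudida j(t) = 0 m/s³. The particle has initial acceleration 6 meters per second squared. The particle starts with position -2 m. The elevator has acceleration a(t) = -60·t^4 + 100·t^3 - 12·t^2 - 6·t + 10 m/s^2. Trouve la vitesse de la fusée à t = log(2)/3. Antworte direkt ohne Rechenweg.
À t = log(2)/3, v = -27/2.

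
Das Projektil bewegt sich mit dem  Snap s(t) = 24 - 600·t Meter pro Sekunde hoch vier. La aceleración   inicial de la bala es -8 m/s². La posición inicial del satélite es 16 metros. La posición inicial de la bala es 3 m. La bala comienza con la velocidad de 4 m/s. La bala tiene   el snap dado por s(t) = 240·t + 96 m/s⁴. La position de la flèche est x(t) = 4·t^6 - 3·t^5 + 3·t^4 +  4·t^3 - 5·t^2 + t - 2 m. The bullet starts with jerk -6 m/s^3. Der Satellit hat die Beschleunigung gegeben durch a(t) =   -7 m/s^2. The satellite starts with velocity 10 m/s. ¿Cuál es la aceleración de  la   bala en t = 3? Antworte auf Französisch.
Nous devons intégrer notre équation du snap s(t) = 240·t + 96 2 fois. L'intégrale du snap est le jerk. En utilisant j(0) = -6, nous obtenons j(t) = 120·t^2 + 96·t - 6. En intégrant le jerk et en utilisant la condition initiale a(0) = -8, nous obtenons a(t) = 40·t^3 + 48·t^2 - 6·t - 8. Nous avons l'accélération a(t) = 40·t^3 + 48·t^2 - 6·t - 8. En substituant t = 3: a(3) = 1486.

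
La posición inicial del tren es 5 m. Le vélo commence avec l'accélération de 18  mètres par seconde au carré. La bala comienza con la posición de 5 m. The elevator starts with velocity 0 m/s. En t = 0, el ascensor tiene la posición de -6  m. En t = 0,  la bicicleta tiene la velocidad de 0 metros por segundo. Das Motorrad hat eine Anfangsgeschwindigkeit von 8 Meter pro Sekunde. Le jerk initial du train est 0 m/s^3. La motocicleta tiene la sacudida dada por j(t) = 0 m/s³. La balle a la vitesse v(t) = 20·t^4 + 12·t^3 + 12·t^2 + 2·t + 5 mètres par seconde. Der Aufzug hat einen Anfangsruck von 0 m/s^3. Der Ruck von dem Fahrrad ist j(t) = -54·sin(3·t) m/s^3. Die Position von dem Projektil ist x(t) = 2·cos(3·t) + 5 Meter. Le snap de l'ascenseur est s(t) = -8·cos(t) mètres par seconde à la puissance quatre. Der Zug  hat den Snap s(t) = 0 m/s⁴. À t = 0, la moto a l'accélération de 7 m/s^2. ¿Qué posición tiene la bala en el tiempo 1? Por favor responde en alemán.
Wir müssen unsere Gleichung für die Geschwindigkeit v(t) = 20·t^4 + 12·t^3 + 12·t^2 + 2·t + 5 1-mal integrieren. Durch Integration von der Geschwindigkeit und Verwendung der Anfangsbedingung x(0) = 5, erhalten wir x(t) = 4·t^5 + 3·t^4 + 4·t^3 + t^2 + 5·t + 5. Wir haben die Position x(t) = 4·t^5 + 3·t^4 + 4·t^3 + t^2 + 5·t + 5. Durch Einsetzen von t = 1: x(1) = 22.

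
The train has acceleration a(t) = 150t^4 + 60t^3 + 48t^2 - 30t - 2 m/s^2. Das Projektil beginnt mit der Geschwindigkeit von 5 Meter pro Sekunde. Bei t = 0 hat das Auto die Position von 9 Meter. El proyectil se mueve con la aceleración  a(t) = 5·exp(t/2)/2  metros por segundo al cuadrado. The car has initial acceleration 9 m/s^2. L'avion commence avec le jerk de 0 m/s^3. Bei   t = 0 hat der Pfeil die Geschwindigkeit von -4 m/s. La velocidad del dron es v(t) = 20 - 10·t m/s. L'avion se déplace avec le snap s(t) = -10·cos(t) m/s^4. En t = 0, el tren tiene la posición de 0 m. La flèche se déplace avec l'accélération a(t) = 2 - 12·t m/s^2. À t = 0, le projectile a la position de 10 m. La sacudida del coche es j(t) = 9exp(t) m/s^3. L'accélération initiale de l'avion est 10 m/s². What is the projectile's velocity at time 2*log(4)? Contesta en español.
Para resolver esto, necesitamos tomar 1 antiderivada de nuestra ecuación de la aceleración a(t) = 5·exp(t/2)/2. La antiderivada de la aceleración, con v(0) = 5, da la velocidad: v(t) = 5·exp(t/2). Usando v(t) = 5·exp(t/2) y sustituyendo t = 2*log(4), encontramos v = 20.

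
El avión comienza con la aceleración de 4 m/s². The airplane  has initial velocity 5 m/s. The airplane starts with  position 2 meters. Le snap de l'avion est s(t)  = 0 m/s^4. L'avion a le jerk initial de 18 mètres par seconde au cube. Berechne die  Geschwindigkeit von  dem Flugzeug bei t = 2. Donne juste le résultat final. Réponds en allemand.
v(2) = 49.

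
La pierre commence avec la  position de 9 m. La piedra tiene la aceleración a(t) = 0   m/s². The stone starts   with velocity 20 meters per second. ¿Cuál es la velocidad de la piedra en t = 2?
Debemos encontrar la integral de nuestra ecuación de la aceleración a(t) = 0 1 vez. La antiderivada de la aceleración, con v(0) = 20, da la velocidad: v(t) = 20. Usando v(t) = 20 y sustituyendo t = 2, encontramos v = 20.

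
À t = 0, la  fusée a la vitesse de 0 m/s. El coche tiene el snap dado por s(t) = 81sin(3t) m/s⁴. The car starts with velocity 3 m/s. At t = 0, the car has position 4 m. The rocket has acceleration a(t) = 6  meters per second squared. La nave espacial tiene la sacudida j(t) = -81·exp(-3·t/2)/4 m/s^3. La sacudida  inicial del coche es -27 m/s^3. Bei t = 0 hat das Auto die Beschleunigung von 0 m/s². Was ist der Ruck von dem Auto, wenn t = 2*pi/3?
Wir müssen das Integral unserer Gleichung für den Snap s(t) = 81·sin(3·t) 1-mal finden. Mit ∫s(t)dt und Anwendung von j(0) = -27, finden wir j(t) = -27·cos(3·t). Mit j(t) = -27·cos(3·t) und Einsetzen von t = 2*pi/3, finden wir j = -27.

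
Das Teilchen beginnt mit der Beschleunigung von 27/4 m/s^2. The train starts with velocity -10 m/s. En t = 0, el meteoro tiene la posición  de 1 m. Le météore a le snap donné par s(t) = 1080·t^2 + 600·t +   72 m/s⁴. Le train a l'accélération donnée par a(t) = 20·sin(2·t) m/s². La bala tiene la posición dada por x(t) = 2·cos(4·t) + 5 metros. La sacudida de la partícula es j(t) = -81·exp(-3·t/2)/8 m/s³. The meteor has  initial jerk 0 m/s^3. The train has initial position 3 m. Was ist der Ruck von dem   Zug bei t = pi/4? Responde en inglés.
We must differentiate our acceleration equation a(t) = 20·sin(2·t) 1 time. The derivative of acceleration gives jerk: j(t) = 40·cos(2·t). We have jerk j(t) = 40·cos(2·t). Substituting t = pi/4: j(pi/4) = 0.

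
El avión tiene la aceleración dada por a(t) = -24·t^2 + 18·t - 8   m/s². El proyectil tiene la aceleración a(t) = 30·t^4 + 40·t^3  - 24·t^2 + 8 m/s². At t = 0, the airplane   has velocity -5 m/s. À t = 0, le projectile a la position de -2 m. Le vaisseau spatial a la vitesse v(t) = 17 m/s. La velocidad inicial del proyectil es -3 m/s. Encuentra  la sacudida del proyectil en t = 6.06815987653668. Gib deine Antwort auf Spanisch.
Para resolver esto, necesitamos tomar 1 derivada de nuestra ecuación de la aceleración a(t) = 30·t^4 + 40·t^3 - 24·t^2 + 8. Derivando la aceleración, obtenemos la sacudida: j(t) = 120·t^3 + 120·t^2 - 48·t. Usando j(t) = 120·t^3 + 120·t^2 - 48·t y sustituyendo t = 6.06815987653668, encontramos j = 30940.8608994520.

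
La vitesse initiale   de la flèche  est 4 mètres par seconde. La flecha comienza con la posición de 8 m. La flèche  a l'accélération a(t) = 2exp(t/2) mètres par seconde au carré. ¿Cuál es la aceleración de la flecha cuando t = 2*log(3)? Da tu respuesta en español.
Usando a(t) = 2·exp(t/2) y sustituyendo t = 2*log(3), encontramos a = 6.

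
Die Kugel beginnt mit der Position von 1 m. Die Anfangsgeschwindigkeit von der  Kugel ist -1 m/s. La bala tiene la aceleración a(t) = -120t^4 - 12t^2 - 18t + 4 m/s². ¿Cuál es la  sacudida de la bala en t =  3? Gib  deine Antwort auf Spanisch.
Partiendo de la aceleración a(t) = -120·t^4 - 12·t^2 - 18·t + 4, tomamos 1 derivada. Derivando la aceleración, obtenemos la sacudida: j(t) = -480·t^3 - 24·t - 18. Usando j(t) = -480·t^3 - 24·t - 18 y sustituyendo t = 3, encontramos j = -13050.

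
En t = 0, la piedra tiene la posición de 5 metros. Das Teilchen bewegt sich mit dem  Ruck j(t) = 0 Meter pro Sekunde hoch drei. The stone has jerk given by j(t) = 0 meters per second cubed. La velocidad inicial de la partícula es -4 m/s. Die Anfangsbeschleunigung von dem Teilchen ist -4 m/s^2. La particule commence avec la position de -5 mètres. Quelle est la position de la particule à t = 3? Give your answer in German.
Um dies zu lösen, müssen wir 3 Stammfunktionen unserer Gleichung für den Ruck j(t) = 0 finden. Durch Integration von dem Ruck und Verwendung der Anfangsbedingung a(0) = -4, erhalten wir a(t) = -4. Die Stammfunktion von der Beschleunigung ist die Geschwindigkeit. Mit v(0) = -4 erhalten wir v(t) = -4·t - 4. Durch Integration von der Geschwindigkeit und Verwendung der Anfangsbedingung x(0) = -5, erhalten wir x(t) = -2·t^2 - 4·t - 5. Wir haben die Position x(t) = -2·t^2 - 4·t - 5. Durch Einsetzen von t = 3: x(3) = -35.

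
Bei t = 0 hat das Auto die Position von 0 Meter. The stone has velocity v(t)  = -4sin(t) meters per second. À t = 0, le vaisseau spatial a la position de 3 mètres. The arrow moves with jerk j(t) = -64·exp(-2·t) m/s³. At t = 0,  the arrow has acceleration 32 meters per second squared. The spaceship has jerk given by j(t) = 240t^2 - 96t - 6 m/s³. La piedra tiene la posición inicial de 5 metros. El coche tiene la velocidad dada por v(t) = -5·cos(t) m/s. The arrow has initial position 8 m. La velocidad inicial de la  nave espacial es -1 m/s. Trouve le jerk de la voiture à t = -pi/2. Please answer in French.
En partant de la vitesse v(t) = -5·cos(t), nous prenons 2 dérivées. En prenant d/dt de v(t), nous trouvons a(t) = 5·sin(t). En prenant d/dt de a(t), nous trouvons j(t) = 5·cos(t). De l'équation du jerk j(t) = 5·cos(t), nous substituons t = -pi/2 pour obtenir j = 0.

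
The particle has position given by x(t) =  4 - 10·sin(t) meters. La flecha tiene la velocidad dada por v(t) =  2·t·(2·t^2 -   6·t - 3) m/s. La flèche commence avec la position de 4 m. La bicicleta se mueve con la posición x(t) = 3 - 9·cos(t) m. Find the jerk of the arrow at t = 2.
We must differentiate our velocity equation v(t) = 2·t·(2·t^2 - 6·t - 3) 2 times. Differentiating velocity, we get acceleration: a(t) = 4·t^2 + 2·t·(4·t - 6) - 12·t - 6. Differentiating acceleration, we get jerk: j(t) = 24·t - 24. We have jerk j(t) = 24·t - 24. Substituting t = 2: j(2) = 24.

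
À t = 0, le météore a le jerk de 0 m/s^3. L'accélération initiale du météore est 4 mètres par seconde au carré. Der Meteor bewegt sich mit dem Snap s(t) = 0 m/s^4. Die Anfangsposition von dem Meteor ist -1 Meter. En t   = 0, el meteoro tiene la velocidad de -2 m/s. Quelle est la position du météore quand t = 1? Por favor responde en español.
Debemos encontrar la antiderivada de nuestra ecuación del snap s(t) = 0 4 veces. La integral del snap es la sacudida. Usando j(0) = 0, obtenemos j(t) = 0. La integral de la sacudida es la aceleración. Usando a(0) = 4, obtenemos a(t) = 4. La antiderivada de la aceleración, con v(0) = -2, da la velocidad: v(t) = 4·t - 2. La antiderivada de la velocidad, con x(0) = -1, da la posición: x(t) = 2·t^2 - 2·t - 1. Usando x(t) = 2·t^2 - 2·t - 1 y sustituyendo t = 1, encontramos x = -1.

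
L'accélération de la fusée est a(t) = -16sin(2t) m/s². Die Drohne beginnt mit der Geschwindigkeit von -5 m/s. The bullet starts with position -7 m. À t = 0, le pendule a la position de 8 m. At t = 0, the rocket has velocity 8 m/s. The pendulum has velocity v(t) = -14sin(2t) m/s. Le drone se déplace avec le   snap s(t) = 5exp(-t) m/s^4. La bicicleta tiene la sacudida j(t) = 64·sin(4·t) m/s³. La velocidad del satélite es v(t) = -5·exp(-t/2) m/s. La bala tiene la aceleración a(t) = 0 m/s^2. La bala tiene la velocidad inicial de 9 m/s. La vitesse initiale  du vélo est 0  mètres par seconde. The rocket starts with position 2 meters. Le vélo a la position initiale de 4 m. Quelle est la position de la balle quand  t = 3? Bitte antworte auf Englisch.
To find the answer, we compute 2 antiderivatives of a(t) = 0. Taking ∫a(t)dt and applying v(0) = 9, we find v(t) = 9. The integral of velocity is position. Using x(0) = -7, we get x(t) = 9·t - 7. We have position x(t) = 9·t - 7. Substituting t = 3: x(3) = 20.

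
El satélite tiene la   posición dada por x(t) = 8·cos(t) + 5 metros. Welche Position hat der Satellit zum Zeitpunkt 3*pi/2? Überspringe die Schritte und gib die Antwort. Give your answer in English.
The position at t = 3*pi/2 is x = 5.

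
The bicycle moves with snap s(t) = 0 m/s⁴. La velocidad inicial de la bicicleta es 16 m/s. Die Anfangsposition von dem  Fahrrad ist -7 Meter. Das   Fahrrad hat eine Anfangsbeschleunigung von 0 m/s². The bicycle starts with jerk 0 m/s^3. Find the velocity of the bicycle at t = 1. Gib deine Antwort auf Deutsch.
Um dies zu lösen, müssen wir 3 Stammfunktionen unserer Gleichung für den Snap s(t) = 0 finden. Durch Integration von dem Snap und Verwendung der Anfangsbedingung j(0) = 0, erhalten wir j(t) = 0. Das Integral von dem Ruck ist die Beschleunigung. Mit a(0) = 0 erhalten wir a(t) = 0. Mit ∫a(t)dt und Anwendung von v(0) = 16, finden wir v(t) = 16. Mit v(t) = 16 und Einsetzen von t = 1, finden wir v = 16.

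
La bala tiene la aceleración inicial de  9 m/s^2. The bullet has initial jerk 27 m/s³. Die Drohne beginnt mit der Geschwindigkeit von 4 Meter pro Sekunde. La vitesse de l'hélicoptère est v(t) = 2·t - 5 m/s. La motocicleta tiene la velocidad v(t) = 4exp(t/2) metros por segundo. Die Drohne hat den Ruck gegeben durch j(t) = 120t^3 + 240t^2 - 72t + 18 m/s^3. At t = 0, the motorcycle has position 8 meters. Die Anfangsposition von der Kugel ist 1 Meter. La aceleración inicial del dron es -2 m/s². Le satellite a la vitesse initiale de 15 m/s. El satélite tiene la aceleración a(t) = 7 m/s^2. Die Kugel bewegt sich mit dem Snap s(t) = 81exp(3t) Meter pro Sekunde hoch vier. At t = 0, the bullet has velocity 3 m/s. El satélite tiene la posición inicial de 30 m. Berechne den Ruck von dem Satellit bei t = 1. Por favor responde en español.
Partiendo de la aceleración a(t) = 7, tomamos 1 derivada. La derivada de la aceleración da la sacudida: j(t) = 0. De la ecuación de la sacudida j(t) = 0, sustituimos t = 1 para obtener j = 0.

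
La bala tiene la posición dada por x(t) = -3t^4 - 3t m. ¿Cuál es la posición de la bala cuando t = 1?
Tenemos la posición x(t) = -3·t^4 - 3·t. Sustituyendo t = 1: x(1) = -6.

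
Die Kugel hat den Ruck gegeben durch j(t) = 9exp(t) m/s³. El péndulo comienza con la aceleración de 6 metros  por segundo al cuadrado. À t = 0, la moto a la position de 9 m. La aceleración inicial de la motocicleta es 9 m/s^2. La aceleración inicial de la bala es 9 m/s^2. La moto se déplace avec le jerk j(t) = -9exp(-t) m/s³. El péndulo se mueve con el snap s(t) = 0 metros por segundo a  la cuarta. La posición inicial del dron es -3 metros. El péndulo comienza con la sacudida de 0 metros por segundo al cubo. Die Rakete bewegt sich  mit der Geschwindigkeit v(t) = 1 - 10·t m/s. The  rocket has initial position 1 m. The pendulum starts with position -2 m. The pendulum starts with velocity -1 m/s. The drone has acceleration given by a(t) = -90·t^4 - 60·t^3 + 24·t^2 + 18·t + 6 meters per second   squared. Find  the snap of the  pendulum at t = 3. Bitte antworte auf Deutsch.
Mit s(t) = 0 und Einsetzen von t = 3, finden wir s = 0.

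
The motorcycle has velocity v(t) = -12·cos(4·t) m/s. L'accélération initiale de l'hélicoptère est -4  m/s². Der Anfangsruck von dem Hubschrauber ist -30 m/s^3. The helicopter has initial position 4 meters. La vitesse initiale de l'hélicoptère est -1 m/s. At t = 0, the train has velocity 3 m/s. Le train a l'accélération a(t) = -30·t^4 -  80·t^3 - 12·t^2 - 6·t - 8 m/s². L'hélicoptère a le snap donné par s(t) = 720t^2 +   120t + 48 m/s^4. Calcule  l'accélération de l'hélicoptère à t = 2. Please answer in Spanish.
Necesitamos integrar nuestra ecuación del snap s(t) = 720·t^2 + 120·t + 48 2 veces. Integrando el snap y usando la condición inicial j(0) = -30, obtenemos j(t) = 240·t^3 + 60·t^2 + 48·t - 30. Tomando ∫j(t)dt y aplicando a(0) = -4, encontramos a(t) = 60·t^4 + 20·t^3 + 24·t^2 - 30·t - 4. Tenemos la aceleración a(t) = 60·t^4 + 20·t^3 + 24·t^2 - 30·t - 4. Sustituyendo t = 2: a(2) = 1152.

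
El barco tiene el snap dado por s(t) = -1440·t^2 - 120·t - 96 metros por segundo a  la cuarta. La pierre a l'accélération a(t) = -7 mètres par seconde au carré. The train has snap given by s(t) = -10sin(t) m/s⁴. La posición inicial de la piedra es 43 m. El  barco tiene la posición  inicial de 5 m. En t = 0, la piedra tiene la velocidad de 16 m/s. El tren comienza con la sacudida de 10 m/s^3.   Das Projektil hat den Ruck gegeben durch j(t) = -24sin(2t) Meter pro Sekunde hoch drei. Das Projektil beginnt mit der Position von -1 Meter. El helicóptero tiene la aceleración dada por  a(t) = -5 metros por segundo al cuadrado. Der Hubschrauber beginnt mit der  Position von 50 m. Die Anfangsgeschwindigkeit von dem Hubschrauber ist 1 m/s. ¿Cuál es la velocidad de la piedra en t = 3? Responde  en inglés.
To find the answer, we compute 1 antiderivative of a(t) = -7. Integrating acceleration and using the initial condition v(0) = 16, we get v(t) = 16 - 7·t. From the given velocity equation v(t) = 16 - 7·t, we substitute t = 3 to get v = -5.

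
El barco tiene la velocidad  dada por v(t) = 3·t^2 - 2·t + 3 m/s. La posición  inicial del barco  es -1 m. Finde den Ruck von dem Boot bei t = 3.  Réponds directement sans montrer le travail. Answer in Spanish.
En t = 3, j = 6.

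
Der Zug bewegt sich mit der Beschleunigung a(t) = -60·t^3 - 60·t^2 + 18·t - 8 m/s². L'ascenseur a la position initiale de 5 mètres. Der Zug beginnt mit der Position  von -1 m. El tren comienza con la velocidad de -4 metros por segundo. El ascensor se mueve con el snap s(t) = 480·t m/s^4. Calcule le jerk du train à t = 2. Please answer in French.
Pour résoudre ceci, nous devons prendre 1 dérivée de notre équation de l'accélération a(t) = -60·t^3 - 60·t^2 + 18·t - 8. En dérivant l'accélération, nous obtenons le jerk: j(t) = -180·t^2 - 120·t + 18. Nous avons le jerk j(t) = -180·t^2 - 120·t + 18. En substituant t = 2: j(2) = -942.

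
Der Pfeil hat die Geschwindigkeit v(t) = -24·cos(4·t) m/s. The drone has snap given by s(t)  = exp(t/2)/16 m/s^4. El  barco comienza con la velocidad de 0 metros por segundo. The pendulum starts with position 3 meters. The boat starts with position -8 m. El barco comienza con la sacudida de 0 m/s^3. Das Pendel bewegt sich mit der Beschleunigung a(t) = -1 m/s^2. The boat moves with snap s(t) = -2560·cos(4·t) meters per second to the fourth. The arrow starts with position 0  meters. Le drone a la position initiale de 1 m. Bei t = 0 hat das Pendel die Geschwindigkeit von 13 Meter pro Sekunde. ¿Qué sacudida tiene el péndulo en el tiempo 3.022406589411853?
Partiendo de la aceleración a(t) = -1, tomamos 1 derivada. La derivada de la aceleración da la sacudida: j(t) = 0. Usando j(t) = 0 y sustituyendo t = 3.022406589411853, encontramos j = 0.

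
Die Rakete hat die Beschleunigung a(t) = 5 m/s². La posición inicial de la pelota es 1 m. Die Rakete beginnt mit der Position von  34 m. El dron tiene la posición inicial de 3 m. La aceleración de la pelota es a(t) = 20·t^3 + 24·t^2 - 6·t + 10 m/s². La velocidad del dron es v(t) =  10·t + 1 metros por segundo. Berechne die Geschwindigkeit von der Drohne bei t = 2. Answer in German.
Wir haben die Geschwindigkeit v(t) = 10·t + 1. Durch Einsetzen von t = 2: v(2) = 21.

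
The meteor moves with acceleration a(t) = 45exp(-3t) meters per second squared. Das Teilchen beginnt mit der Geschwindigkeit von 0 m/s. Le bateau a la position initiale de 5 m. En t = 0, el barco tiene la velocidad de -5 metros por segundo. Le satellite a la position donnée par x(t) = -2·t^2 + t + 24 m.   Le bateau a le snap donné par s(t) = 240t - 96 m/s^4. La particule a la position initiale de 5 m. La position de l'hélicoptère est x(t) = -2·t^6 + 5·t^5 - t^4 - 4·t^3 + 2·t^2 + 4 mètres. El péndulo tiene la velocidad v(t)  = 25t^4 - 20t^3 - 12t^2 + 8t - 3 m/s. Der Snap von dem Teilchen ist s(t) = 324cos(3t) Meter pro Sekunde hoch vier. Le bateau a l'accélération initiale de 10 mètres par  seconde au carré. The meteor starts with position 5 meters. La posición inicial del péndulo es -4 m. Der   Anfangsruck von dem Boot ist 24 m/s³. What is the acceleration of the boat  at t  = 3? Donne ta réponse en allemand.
Wir müssen die Stammfunktion unserer Gleichung für den Snap s(t) = 240·t - 96 2-mal finden. Das Integral von dem Snap ist der Ruck. Mit j(0) = 24 erhalten wir j(t) = 120·t^2 - 96·t + 24. Die Stammfunktion von dem Ruck, mit a(0) = 10, ergibt die Beschleunigung: a(t) = 40·t^3 - 48·t^2 + 24·t + 10. Aus der Gleichung für die Beschleunigung a(t) = 40·t^3 - 48·t^2 + 24·t + 10, setzen wir t = 3 ein und erhalten a = 730.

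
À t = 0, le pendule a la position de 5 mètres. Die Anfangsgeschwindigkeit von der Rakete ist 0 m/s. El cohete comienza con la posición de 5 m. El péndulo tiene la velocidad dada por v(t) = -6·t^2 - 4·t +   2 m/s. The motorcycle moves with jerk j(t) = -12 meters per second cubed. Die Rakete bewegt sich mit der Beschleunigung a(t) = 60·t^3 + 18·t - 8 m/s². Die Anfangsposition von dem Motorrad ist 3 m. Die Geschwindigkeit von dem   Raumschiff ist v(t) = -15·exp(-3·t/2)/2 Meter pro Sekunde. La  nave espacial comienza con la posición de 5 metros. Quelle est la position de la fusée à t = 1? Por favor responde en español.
Necesitamos integrar nuestra ecuación de la aceleración a(t) = 60·t^3 + 18·t - 8 2 veces. Tomando ∫a(t)dt y aplicando v(0) = 0, encontramos v(t) = t·(15·t^3 + 9·t - 8). Tomando ∫v(t)dt y aplicando x(0) = 5, encontramos x(t) = 3·t^5 + 3·t^3 - 4·t^2 + 5. Usando x(t) = 3·t^5 + 3·t^3 - 4·t^2 + 5 y sustituyendo t = 1, encontramos x = 7.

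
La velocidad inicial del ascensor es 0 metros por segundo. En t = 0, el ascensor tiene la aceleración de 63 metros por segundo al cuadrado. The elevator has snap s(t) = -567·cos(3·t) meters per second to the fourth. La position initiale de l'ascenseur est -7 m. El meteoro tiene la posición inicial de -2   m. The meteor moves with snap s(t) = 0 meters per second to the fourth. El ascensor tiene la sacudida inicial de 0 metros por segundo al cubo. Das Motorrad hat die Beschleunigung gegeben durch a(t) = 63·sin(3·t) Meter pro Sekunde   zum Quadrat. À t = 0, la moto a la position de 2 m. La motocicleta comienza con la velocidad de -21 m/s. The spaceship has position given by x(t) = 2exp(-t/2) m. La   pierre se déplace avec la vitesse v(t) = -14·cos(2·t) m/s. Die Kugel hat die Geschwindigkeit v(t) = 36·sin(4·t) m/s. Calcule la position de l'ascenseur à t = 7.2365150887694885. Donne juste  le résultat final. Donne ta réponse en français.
La position à t = 7.2365150887694885 est x = 6.72427783865521.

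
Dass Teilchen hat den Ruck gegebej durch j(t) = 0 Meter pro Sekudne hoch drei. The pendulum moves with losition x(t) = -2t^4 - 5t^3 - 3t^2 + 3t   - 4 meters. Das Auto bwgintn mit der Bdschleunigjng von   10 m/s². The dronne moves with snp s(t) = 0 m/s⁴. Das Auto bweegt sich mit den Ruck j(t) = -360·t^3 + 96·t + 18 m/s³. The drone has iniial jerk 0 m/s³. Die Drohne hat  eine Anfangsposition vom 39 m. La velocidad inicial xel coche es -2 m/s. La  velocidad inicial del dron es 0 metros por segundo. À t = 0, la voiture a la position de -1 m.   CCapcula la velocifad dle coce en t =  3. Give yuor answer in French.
Nous devons trouver l'intégrale de notre équation du jerk j(t) = -360·t^3 + 96·t + 18 2 fois. En intégrant le jerk et en utilisant la condition initiale a(0) = 10, nous obtenons a(t) = -90·t^4 + 48·t^2 + 18·t + 10. La primitive de l'accélération, avec v(0) = -2, donne la vitesse: v(t) = -18·t^5 + 16·t^3 + 9·t^2 + 10·t - 2. De l'équation de la vitesse v(t) = -18·t^5 + 16·t^3 + 9·t^2 + 10·t - 2, nous substituons t = 3 pour obtenir v = -3833.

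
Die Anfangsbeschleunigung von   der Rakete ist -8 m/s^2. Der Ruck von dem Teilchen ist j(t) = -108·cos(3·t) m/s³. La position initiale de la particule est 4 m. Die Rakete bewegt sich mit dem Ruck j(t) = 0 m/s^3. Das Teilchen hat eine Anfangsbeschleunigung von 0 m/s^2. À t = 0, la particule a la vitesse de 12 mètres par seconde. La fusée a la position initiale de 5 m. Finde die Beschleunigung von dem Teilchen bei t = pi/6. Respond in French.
En partant du jerk j(t) = -108·cos(3·t), nous prenons 1 intégrale. En intégrant le jerk et en utilisant la condition initiale a(0) = 0, nous obtenons a(t) = -36·sin(3·t). En utilisant a(t) = -36·sin(3·t) et en substituant t = pi/6, nous trouvons a = -36.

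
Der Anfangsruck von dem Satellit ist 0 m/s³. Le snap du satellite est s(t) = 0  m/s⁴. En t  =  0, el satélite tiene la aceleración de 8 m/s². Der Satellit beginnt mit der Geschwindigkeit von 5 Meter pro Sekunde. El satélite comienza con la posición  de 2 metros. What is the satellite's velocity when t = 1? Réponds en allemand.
Wir müssen die Stammfunktion unserer Gleichung für den Snap s(t) = 0 3-mal finden. Das Integral von dem Snap ist der Ruck. Mit j(0) = 0 erhalten wir j(t) = 0. Das Integral von dem Ruck ist die Beschleunigung. Mit a(0) = 8 erhalten wir a(t) = 8. Durch Integration von der Beschleunigung und Verwendung der Anfangsbedingung v(0) = 5, erhalten wir v(t) = 8·t + 5. Mit v(t) = 8·t + 5 und Einsetzen von t = 1, finden wir v = 13.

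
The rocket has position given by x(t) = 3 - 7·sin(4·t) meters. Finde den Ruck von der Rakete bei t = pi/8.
Wir müssen unsere Gleichung für die Position x(t) = 3 - 7·sin(4·t) 3-mal ableiten. Durch Ableiten von der Position erhalten wir die Geschwindigkeit: v(t) = -28·cos(4·t). Die Ableitung von der Geschwindigkeit ergibt die Beschleunigung: a(t) = 112·sin(4·t). Mit d/dt von a(t) finden wir j(t) = 448·cos(4·t). Aus der Gleichung für den Ruck j(t) = 448·cos(4·t), setzen wir t = pi/8 ein und erhalten j = 0.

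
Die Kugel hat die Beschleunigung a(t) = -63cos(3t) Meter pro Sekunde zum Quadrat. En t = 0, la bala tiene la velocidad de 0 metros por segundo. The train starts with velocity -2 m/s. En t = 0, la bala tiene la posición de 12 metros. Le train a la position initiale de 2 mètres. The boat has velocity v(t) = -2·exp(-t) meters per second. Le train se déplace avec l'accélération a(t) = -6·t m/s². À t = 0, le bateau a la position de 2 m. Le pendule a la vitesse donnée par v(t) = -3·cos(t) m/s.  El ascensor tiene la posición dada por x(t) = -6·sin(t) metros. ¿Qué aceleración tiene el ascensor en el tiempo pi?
Debemos derivar nuestra ecuación de la posición x(t) = -6·sin(t) 2 veces. Tomando d/dt de x(t), encontramos v(t) = -6·cos(t). Derivando la velocidad, obtenemos la aceleración: a(t) = 6·sin(t). Tenemos la aceleración a(t) = 6·sin(t). Sustituyendo t = pi: a(pi) = 0.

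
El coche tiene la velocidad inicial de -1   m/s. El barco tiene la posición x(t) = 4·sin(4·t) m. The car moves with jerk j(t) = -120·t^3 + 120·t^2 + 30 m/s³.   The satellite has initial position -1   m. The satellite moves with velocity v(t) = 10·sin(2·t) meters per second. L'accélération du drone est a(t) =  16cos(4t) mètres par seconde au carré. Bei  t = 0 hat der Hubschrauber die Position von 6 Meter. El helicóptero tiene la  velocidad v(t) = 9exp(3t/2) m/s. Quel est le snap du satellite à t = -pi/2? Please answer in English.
We must differentiate our velocity equation v(t) = 10·sin(2·t) 3 times. The derivative of velocity gives acceleration: a(t) = 20·cos(2·t). Taking d/dt of a(t), we find j(t) = -40·sin(2·t). Taking d/dt of j(t), we find s(t) = -80·cos(2·t). We have snap s(t) = -80·cos(2·t). Substituting t = -pi/2: s(-pi/2) = 80.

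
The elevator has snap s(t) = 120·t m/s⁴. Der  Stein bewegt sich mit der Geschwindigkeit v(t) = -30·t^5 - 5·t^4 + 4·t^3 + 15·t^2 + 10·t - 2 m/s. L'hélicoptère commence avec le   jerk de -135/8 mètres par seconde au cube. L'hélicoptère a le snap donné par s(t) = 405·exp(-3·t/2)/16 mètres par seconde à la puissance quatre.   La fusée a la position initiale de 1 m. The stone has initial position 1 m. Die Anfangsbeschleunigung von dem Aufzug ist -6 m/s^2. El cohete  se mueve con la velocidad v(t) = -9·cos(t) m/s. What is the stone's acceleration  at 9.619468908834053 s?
Starting from velocity v(t) = -30·t^5 - 5·t^4 + 4·t^3 + 15·t^2 + 10·t - 2, we take 1 derivative. Differentiating velocity, we get acceleration: a(t) = -150·t^4 - 20·t^3 + 12·t^2 + 30·t + 10. We have acceleration a(t) = -150·t^4 - 20·t^3 + 12·t^2 + 30·t + 10. Substituting t = 9.619468908834053: a(9.619468908834053) = -1300779.82770465.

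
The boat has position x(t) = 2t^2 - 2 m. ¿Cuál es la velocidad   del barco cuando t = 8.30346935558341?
Partiendo de la posición x(t) = 2·t^2 - 2, tomamos 1 derivada. Derivando la posición, obtenemos la velocidad: v(t) = 4·t. Tenemos la velocidad v(t) = 4·t. Sustituyendo t = 8.30346935558341: v(8.30346935558341) = 33.2138774223336.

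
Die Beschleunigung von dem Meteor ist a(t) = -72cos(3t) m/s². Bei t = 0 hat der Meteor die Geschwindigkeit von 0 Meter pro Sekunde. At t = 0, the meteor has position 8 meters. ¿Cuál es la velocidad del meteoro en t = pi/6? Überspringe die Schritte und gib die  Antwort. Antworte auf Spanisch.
La respuesta es -24.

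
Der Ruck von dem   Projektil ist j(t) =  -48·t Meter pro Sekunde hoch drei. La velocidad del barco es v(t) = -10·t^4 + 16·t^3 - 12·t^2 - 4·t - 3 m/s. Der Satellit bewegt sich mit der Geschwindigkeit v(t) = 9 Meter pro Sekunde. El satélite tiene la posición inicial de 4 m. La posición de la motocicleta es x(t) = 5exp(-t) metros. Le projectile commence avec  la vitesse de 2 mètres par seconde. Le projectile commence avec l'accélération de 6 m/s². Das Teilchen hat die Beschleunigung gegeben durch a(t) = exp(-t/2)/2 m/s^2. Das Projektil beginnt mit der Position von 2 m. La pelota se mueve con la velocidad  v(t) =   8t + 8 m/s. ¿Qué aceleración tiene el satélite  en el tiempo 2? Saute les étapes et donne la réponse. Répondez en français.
La réponse est 0.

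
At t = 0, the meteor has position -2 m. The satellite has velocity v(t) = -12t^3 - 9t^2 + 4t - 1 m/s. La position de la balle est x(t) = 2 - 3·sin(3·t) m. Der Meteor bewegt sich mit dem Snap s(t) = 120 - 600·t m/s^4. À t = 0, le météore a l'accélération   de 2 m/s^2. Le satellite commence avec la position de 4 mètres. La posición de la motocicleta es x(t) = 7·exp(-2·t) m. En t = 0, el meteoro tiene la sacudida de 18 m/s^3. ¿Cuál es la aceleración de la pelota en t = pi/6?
Para resolver esto, necesitamos tomar 2 derivadas de nuestra ecuación de la posición x(t) = 2 - 3·sin(3·t). Tomando d/dt de x(t), encontramos v(t) = -9·cos(3·t). Tomando d/dt de v(t), encontramos a(t) = 27·sin(3·t). Tenemos la aceleración a(t) = 27·sin(3·t). Sustituyendo t = pi/6: a(pi/6) = 27.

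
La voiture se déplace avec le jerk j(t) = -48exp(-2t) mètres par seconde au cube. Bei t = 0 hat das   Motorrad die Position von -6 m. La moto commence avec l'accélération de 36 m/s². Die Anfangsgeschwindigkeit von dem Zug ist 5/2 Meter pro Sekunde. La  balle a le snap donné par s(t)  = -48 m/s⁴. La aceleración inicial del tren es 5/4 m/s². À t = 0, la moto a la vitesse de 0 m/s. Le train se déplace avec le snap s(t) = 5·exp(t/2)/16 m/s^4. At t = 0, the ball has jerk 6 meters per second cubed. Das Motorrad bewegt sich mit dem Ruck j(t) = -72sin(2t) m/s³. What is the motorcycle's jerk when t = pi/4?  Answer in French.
Nous avons le jerk j(t) = -72·sin(2·t). En substituant t = pi/4: j(pi/4) = -72.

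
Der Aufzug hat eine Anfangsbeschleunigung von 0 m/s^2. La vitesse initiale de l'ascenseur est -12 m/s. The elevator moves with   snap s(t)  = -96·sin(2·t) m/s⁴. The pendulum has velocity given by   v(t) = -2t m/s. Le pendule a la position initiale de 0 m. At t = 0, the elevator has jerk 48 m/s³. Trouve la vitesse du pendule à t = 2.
En utilisant v(t) = -2·t et en substituant t = 2, nous trouvons v = -4.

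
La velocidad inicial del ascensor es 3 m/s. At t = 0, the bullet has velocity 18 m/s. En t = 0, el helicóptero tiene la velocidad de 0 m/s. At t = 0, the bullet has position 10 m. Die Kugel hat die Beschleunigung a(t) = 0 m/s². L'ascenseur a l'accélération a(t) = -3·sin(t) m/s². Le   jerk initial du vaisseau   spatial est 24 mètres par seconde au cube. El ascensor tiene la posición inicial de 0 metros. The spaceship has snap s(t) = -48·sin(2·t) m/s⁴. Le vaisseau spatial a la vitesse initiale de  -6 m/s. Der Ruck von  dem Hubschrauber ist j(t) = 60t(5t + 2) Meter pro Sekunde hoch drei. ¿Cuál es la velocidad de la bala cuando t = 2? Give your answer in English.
Starting from acceleration a(t) = 0, we take 1 antiderivative. The antiderivative of acceleration is velocity. Using v(0) = 18, we get v(t) = 18. From the given velocity equation v(t) = 18, we substitute t = 2 to get v = 18.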